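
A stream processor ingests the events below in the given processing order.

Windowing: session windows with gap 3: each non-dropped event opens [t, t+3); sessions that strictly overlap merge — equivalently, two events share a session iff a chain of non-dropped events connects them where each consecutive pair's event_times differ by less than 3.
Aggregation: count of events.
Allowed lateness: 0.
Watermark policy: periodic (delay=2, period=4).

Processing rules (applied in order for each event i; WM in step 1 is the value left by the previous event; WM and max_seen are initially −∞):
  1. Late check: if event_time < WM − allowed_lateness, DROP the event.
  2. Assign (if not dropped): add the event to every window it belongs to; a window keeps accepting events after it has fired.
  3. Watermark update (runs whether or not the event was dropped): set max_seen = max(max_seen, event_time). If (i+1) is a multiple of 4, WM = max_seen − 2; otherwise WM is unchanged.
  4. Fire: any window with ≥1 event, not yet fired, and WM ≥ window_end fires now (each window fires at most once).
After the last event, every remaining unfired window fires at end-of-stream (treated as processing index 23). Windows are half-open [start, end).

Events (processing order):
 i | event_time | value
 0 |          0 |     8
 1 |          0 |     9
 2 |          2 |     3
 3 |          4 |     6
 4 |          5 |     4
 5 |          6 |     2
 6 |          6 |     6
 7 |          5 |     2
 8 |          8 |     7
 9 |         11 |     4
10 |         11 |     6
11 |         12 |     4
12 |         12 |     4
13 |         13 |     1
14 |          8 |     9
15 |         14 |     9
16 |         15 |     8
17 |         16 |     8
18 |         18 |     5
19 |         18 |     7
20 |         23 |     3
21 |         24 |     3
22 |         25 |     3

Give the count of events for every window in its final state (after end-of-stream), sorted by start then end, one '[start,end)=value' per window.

i=0 t=0 v=8: → [0,3); WM=−∞
i=1 t=0 v=9: → [0,3); WM=−∞
i=2 t=2 v=3: → [0,5); WM=−∞
i=3 t=4 v=6: → [0,7); WM=2
i=4 t=5 v=4: → [0,8); WM=2
i=5 t=6 v=2: → [0,9); WM=2
i=6 t=6 v=6: → [0,9); WM=2
i=7 t=5 v=2: → [0,9); WM=4
i=8 t=8 v=7: → [0,11); WM=4
i=9 t=11 v=4: → [11,14); WM=4
i=10 t=11 v=6: → [11,14); WM=4
i=11 t=12 v=4: → [11,15); WM=10
i=12 t=12 v=4: → [11,15); WM=10
i=13 t=13 v=1: → [11,16); WM=10
i=14 t=8 v=9: DROP (t<10-0); WM=10
i=15 t=14 v=9: → [11,17); WM=12
i=16 t=15 v=8: → [11,18); WM=12
i=17 t=16 v=8: → [11,19); WM=12
i=18 t=18 v=5: → [11,21); WM=12
i=19 t=18 v=7: → [11,21); WM=16
i=20 t=23 v=3: → [23,26); WM=16
i=21 t=24 v=3: → [23,27); WM=16
i=22 t=25 v=3: → [23,28); WM=16

[0,11)=9 [11,21)=10 [23,28)=3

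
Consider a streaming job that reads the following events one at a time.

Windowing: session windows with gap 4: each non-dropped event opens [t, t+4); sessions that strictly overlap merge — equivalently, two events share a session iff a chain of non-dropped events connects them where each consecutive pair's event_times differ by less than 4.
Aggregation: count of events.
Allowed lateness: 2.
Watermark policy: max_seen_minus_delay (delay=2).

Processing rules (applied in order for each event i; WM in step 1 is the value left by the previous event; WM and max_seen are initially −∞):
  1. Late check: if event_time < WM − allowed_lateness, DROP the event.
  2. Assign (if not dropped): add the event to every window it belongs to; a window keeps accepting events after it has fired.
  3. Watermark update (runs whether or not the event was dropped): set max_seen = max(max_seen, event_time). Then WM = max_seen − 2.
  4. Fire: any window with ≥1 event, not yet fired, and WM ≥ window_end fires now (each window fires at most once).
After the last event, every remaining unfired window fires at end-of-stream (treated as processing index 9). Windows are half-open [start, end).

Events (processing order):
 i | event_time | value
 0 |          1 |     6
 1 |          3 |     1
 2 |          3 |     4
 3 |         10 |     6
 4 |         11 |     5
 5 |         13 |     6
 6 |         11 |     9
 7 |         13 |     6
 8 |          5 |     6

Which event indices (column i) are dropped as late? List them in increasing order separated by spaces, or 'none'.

i=0 t=1 v=6: → [1,5); WM=-1
i=1 t=3 v=1: → [1,7); WM=1
i=2 t=3 v=4: → [1,7); WM=1
i=3 t=10 v=6: → [10,14); WM=8
i=4 t=11 v=5: → [10,15); WM=9
i=5 t=13 v=6: → [10,17); WM=11
i=6 t=11 v=9: → [10,17); WM=11
i=7 t=13 v=6: → [10,17); WM=11
i=8 t=5 v=6: DROP (t<11-2); WM=11

8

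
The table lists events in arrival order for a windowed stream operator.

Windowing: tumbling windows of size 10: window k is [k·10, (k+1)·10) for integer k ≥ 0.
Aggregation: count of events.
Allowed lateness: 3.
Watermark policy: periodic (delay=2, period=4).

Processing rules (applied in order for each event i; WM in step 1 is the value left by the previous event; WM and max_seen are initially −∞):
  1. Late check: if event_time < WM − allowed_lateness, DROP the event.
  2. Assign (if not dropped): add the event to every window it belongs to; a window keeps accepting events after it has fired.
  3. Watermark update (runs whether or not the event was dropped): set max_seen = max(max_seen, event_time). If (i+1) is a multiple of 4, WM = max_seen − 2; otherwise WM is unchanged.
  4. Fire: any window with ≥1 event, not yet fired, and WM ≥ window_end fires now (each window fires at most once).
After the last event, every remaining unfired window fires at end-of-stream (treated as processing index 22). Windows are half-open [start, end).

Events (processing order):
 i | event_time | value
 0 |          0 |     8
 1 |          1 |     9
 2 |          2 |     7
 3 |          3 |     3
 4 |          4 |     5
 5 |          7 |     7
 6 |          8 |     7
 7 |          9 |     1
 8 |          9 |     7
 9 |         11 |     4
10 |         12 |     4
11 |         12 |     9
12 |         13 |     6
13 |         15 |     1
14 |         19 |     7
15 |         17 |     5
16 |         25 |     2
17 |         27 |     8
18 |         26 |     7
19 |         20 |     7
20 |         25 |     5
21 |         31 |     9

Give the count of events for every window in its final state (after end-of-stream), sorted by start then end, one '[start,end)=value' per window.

[0,10)=9 [10,20)=7 [20,30)=5 [30,40)=1

i=0 t=0 v=8: → [0,10); WM=−∞
i=1 t=1 v=9: → [0,10); WM=−∞
i=2 t=2 v=7: → [0,10); WM=−∞
i=3 t=3 v=3: → [0,10); WM=1
i=4 t=4 v=5: → [0,10); WM=1
i=5 t=7 v=7: → [0,10); WM=1
i=6 t=8 v=7: → [0,10); WM=1
i=7 t=9 v=1: → [0,10); WM=7
i=8 t=9 v=7: → [0,10); WM=7
i=9 t=11 v=4: → [10,20); WM=7
i=10 t=12 v=4: → [10,20); WM=7
i=11 t=12 v=9: → [10,20); WM=10; [0,10) fires=9
i=12 t=13 v=6: → [10,20); WM=10
i=13 t=15 v=1: → [10,20); WM=10
i=14 t=19 v=7: → [10,20); WM=10
i=15 t=17 v=5: → [10,20); WM=17
i=16 t=25 v=2: → [20,30); WM=17
i=17 t=27 v=8: → [20,30); WM=17
i=18 t=26 v=7: → [20,30); WM=17
i=19 t=20 v=7: → [20,30); WM=25; [10,20) fires=7
i=20 t=25 v=5: → [20,30); WM=25
i=21 t=31 v=9: → [30,40); WM=25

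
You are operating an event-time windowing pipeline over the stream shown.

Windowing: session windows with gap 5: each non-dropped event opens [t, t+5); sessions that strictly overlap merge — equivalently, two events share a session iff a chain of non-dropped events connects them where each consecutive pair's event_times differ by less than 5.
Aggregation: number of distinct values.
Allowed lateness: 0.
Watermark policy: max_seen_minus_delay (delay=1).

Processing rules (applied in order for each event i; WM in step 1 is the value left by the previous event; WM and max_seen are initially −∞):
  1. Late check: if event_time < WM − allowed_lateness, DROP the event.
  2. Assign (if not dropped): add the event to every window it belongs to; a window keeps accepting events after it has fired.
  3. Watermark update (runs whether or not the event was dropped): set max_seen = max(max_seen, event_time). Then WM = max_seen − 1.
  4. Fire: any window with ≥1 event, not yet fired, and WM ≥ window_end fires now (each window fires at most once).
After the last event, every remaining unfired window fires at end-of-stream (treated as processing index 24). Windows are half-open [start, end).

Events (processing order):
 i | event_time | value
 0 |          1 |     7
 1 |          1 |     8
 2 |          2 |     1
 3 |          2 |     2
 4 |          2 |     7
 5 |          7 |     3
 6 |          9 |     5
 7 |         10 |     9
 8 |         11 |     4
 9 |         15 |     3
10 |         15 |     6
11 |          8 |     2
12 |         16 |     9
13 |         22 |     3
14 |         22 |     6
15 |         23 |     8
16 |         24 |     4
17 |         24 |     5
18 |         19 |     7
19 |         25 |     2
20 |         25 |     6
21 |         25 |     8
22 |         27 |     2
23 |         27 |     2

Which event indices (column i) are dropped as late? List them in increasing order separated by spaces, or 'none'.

11 18

i=0 t=1 v=7: → [1,6); WM=0
i=1 t=1 v=8: → [1,6); WM=0
i=2 t=2 v=1: → [1,7); WM=1
i=3 t=2 v=2: → [1,7); WM=1
i=4 t=2 v=7: → [1,7); WM=1
i=5 t=7 v=3: → [7,12); WM=6
i=6 t=9 v=5: → [7,14); WM=8
i=7 t=10 v=9: → [7,15); WM=9
i=8 t=11 v=4: → [7,16); WM=10
i=9 t=15 v=3: → [7,20); WM=14
i=10 t=15 v=6: → [7,20); WM=14
i=11 t=8 v=2: DROP (t<14-0); WM=14
i=12 t=16 v=9: → [7,21); WM=15
i=13 t=22 v=3: → [22,27); WM=21
i=14 t=22 v=6: → [22,27); WM=21
i=15 t=23 v=8: → [22,28); WM=22
i=16 t=24 v=4: → [22,29); WM=23
i=17 t=24 v=5: → [22,29); WM=23
i=18 t=19 v=7: DROP (t<23-0); WM=23
i=19 t=25 v=2: → [22,30); WM=24
i=20 t=25 v=6: → [22,30); WM=24
i=21 t=25 v=8: → [22,30); WM=24
i=22 t=27 v=2: → [22,32); WM=26
i=23 t=27 v=2: → [22,32); WM=26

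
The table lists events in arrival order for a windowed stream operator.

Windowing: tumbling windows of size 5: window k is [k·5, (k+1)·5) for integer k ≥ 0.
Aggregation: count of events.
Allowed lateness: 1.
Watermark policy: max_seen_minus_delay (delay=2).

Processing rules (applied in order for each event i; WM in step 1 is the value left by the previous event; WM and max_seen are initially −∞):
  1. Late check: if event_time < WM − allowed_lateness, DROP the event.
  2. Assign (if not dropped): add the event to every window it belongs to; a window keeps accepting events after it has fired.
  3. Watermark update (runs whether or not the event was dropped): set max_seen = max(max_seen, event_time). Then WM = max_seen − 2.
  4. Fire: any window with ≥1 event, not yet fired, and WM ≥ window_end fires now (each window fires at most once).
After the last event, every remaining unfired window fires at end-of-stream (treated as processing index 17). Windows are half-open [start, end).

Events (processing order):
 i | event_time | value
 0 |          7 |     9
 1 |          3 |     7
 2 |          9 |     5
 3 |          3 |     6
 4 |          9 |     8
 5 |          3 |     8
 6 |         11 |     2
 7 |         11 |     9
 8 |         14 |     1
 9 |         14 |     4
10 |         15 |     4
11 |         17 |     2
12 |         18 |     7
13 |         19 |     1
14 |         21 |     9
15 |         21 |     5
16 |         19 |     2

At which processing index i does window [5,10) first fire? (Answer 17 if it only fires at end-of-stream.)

8

i=0 t=7 v=9: → [5,10); WM=5
i=1 t=3 v=7: DROP (t<5-1); WM=5
i=2 t=9 v=5: → [5,10); WM=7
i=3 t=3 v=6: DROP (t<7-1); WM=7
i=4 t=9 v=8: → [5,10); WM=7
i=5 t=3 v=8: DROP (t<7-1); WM=7
i=6 t=11 v=2: → [10,15); WM=9
i=7 t=11 v=9: → [10,15); WM=9
i=8 t=14 v=1: → [10,15); WM=12; [5,10) fires=3
i=9 t=14 v=4: → [10,15); WM=12
i=10 t=15 v=4: → [15,20); WM=13
i=11 t=17 v=2: → [15,20); WM=15; [10,15) fires=4
i=12 t=18 v=7: → [15,20); WM=16
i=13 t=19 v=1: → [15,20); WM=17
i=14 t=21 v=9: → [20,25); WM=19
i=15 t=21 v=5: → [20,25); WM=19
i=16 t=19 v=2: → [15,20); WM=19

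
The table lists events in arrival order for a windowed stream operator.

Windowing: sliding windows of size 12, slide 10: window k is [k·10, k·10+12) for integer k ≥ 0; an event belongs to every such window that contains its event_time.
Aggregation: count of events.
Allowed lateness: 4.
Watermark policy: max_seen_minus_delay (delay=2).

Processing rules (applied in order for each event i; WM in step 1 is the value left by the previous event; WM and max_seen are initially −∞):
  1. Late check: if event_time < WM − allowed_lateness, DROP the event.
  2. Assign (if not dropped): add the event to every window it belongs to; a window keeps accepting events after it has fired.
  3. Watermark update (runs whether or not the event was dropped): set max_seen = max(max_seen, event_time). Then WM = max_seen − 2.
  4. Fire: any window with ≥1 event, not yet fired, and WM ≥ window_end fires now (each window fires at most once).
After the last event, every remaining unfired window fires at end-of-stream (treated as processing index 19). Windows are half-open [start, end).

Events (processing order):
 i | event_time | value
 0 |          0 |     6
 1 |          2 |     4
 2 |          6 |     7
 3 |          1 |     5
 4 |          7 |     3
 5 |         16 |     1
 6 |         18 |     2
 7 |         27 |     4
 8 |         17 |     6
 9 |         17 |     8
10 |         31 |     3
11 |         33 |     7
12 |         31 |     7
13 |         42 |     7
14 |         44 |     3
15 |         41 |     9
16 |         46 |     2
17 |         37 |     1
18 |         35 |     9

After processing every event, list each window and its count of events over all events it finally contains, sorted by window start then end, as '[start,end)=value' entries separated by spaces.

[0,12)=5 [10,22)=2 [20,32)=3 [30,42)=4 [40,52)=4

i=0 t=0 v=6: → [0,12); WM=-2
i=1 t=2 v=4: → [0,12); WM=0
i=2 t=6 v=7: → [0,12); WM=4
i=3 t=1 v=5: → [0,12); WM=4
i=4 t=7 v=3: → [0,12); WM=5
i=5 t=16 v=1: → [10,22); WM=14; [0,12) fires=5
i=6 t=18 v=2: → [10,22); WM=16
i=7 t=27 v=4: → [20,32); WM=25; [10,22) fires=2
i=8 t=17 v=6: DROP (t<25-4); WM=25
i=9 t=17 v=8: DROP (t<25-4); WM=25
i=10 t=31 v=3: → [30,42),[20,32); WM=29
i=11 t=33 v=7: → [30,42); WM=31
i=12 t=31 v=7: → [30,42),[20,32); WM=31
i=13 t=42 v=7: → [40,52); WM=40; [20,32) fires=3
i=14 t=44 v=3: → [40,52); WM=42; [30,42) fires=3
i=15 t=41 v=9: → [40,52),[30,42); WM=42
i=16 t=46 v=2: → [40,52); WM=44
i=17 t=37 v=1: DROP (t<44-4); WM=44
i=18 t=35 v=9: DROP (t<44-4); WM=44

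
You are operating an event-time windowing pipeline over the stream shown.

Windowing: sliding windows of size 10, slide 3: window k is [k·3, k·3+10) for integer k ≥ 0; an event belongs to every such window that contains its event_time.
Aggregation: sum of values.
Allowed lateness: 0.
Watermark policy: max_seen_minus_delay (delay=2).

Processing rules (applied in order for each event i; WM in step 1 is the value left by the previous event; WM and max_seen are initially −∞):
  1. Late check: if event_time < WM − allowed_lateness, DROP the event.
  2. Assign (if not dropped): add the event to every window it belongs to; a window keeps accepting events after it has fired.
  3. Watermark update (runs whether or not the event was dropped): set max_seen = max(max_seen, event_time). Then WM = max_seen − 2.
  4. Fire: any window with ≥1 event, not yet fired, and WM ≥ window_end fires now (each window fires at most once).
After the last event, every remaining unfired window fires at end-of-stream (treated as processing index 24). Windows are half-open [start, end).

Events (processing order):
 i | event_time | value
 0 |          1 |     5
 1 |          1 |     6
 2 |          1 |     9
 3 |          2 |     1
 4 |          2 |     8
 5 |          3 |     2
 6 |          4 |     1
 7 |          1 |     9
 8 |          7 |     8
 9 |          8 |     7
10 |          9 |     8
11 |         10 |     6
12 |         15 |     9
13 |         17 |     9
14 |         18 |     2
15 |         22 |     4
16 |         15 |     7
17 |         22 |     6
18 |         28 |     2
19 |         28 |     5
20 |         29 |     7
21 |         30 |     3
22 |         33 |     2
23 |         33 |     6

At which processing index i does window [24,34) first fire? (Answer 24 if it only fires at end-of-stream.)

i=0 t=1 v=5: → [0,10); WM=-1
i=1 t=1 v=6: → [0,10); WM=-1
i=2 t=1 v=9: → [0,10); WM=-1
i=3 t=2 v=1: → [0,10); WM=0
i=4 t=2 v=8: → [0,10); WM=0
i=5 t=3 v=2: → [3,13),[0,10); WM=1
i=6 t=4 v=1: → [3,13),[0,10); WM=2
i=7 t=1 v=9: DROP (t<2-0); WM=2
i=8 t=7 v=8: → [6,16),[3,13),[0,10); WM=5
i=9 t=8 v=7: → [6,16),[3,13),[0,10); WM=6
i=10 t=9 v=8: → [9,19),[6,16),[3,13),[0,10); WM=7
i=11 t=10 v=6: → [9,19),[6,16),[3,13); WM=8
i=12 t=15 v=9: → [15,25),[12,22),[9,19),[6,16); WM=13; [0,10) fires=55 [3,13) fires=32
i=13 t=17 v=9: → [15,25),[12,22),[9,19); WM=15
i=14 t=18 v=2: → [18,28),[15,25),[12,22),[9,19); WM=16; [6,16) fires=38
i=15 t=22 v=4: → [21,31),[18,28),[15,25); WM=20; [9,19) fires=34
i=16 t=15 v=7: DROP (t<20-0); WM=20
i=17 t=22 v=6: → [21,31),[18,28),[15,25); WM=20
i=18 t=28 v=2: → [27,37),[24,34),[21,31); WM=26; [12,22) fires=20 [15,25) fires=30
i=19 t=28 v=5: → [27,37),[24,34),[21,31); WM=26
i=20 t=29 v=7: → [27,37),[24,34),[21,31); WM=27
i=21 t=30 v=3: → [30,40),[27,37),[24,34),[21,31); WM=28; [18,28) fires=12
i=22 t=33 v=2: → [33,43),[30,40),[27,37),[24,34); WM=31; [21,31) fires=27
i=23 t=33 v=6: → [33,43),[30,40),[27,37),[24,34); WM=31

24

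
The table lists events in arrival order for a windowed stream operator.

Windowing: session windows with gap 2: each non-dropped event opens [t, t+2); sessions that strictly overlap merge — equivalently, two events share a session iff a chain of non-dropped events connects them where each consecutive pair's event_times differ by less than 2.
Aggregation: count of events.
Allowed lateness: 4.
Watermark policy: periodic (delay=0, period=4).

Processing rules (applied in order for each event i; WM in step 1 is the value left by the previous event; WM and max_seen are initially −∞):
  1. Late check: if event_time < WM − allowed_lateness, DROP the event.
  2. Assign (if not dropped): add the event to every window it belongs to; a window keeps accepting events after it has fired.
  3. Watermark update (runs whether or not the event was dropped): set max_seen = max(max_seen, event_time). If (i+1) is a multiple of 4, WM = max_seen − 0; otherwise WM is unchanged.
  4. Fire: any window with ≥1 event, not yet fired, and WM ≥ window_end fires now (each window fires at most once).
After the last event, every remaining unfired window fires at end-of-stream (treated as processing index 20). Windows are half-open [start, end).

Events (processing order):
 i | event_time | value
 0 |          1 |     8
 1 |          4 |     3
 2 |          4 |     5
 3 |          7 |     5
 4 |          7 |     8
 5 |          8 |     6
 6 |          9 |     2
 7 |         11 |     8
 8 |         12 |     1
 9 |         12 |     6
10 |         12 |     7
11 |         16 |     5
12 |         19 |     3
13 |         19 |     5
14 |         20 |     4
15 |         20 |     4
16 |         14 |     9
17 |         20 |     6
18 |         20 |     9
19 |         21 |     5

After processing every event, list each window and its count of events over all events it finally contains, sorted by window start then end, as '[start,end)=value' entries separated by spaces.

[1,3)=1 [4,6)=2 [7,11)=4 [11,14)=4 [16,18)=1 [19,23)=7

i=0 t=1 v=8: → [1,3); WM=−∞
i=1 t=4 v=3: → [4,6); WM=−∞
i=2 t=4 v=5: → [4,6); WM=−∞
i=3 t=7 v=5: → [7,9); WM=7
i=4 t=7 v=8: → [7,9); WM=7
i=5 t=8 v=6: → [7,10); WM=7
i=6 t=9 v=2: → [7,11); WM=7
i=7 t=11 v=8: → [11,13); WM=11
i=8 t=12 v=1: → [11,14); WM=11
i=9 t=12 v=6: → [11,14); WM=11
i=10 t=12 v=7: → [11,14); WM=11
i=11 t=16 v=5: → [16,18); WM=16
i=12 t=19 v=3: → [19,21); WM=16
i=13 t=19 v=5: → [19,21); WM=16
i=14 t=20 v=4: → [19,22); WM=16
i=15 t=20 v=4: → [19,22); WM=20
i=16 t=14 v=9: DROP (t<20-4); WM=20
i=17 t=20 v=6: → [19,22); WM=20
i=18 t=20 v=9: → [19,22); WM=20
i=19 t=21 v=5: → [19,23); WM=21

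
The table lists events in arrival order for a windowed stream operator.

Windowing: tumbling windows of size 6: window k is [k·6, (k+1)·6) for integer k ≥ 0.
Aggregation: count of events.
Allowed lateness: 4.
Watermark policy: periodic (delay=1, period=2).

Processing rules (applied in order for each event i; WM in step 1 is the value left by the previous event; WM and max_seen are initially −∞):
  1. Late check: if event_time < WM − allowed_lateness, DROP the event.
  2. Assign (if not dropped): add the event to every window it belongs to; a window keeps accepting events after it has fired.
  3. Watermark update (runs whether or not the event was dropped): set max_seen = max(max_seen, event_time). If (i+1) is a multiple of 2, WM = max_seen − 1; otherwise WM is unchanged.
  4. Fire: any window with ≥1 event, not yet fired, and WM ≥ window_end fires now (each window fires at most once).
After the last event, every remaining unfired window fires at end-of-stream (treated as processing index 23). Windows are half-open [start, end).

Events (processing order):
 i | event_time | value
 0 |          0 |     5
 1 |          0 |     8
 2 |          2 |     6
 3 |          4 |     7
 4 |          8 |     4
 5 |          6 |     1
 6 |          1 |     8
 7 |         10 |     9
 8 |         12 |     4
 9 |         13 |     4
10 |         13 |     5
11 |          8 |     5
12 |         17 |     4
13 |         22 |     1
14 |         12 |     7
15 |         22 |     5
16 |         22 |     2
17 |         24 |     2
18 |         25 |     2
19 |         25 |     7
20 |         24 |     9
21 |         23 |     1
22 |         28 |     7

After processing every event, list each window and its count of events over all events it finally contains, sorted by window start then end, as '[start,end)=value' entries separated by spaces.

[0,6)=4 [6,12)=4 [12,18)=4 [18,24)=4 [24,30)=5

i=0 t=0 v=5: → [0,6); WM=−∞
i=1 t=0 v=8: → [0,6); WM=-1
i=2 t=2 v=6: → [0,6); WM=-1
i=3 t=4 v=7: → [0,6); WM=3
i=4 t=8 v=4: → [6,12); WM=3
i=5 t=6 v=1: → [6,12); WM=7; [0,6) fires=4
i=6 t=1 v=8: DROP (t<7-4); WM=7
i=7 t=10 v=9: → [6,12); WM=9
i=8 t=12 v=4: → [12,18); WM=9
i=9 t=13 v=4: → [12,18); WM=12; [6,12) fires=3
i=10 t=13 v=5: → [12,18); WM=12
i=11 t=8 v=5: → [6,12); WM=12
i=12 t=17 v=4: → [12,18); WM=12
i=13 t=22 v=1: → [18,24); WM=21; [12,18) fires=4
i=14 t=12 v=7: DROP (t<21-4); WM=21
i=15 t=22 v=5: → [18,24); WM=21
i=16 t=22 v=2: → [18,24); WM=21
i=17 t=24 v=2: → [24,30); WM=23
i=18 t=25 v=2: → [24,30); WM=23
i=19 t=25 v=7: → [24,30); WM=24; [18,24) fires=3
i=20 t=24 v=9: → [24,30); WM=24
i=21 t=23 v=1: → [18,24); WM=24
i=22 t=28 v=7: → [24,30); WM=24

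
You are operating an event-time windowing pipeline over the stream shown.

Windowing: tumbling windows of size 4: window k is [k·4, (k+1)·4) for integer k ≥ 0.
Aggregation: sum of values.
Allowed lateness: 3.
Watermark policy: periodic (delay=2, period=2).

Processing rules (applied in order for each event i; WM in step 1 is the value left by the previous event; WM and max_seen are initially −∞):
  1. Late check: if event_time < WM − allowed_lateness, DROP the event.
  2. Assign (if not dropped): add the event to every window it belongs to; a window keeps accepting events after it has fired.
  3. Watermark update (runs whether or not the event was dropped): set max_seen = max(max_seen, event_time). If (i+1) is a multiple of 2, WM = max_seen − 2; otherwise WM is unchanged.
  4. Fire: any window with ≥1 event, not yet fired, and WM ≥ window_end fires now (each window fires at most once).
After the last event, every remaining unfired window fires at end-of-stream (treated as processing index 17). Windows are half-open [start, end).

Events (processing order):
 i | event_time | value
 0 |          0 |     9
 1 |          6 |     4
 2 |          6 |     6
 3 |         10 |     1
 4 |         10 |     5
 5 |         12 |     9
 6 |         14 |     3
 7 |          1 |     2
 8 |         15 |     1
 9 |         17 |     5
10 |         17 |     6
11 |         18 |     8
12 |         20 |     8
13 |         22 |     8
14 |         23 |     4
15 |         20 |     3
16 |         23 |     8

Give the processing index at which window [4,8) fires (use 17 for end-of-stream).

i=0 t=0 v=9: → [0,4); WM=−∞
i=1 t=6 v=4: → [4,8); WM=4; [0,4) fires=9
i=2 t=6 v=6: → [4,8); WM=4
i=3 t=10 v=1: → [8,12); WM=8; [4,8) fires=10
i=4 t=10 v=5: → [8,12); WM=8
i=5 t=12 v=9: → [12,16); WM=10
i=6 t=14 v=3: → [12,16); WM=10
i=7 t=1 v=2: DROP (t<10-3); WM=12; [8,12) fires=6
i=8 t=15 v=1: → [12,16); WM=12
i=9 t=17 v=5: → [16,20); WM=15
i=10 t=17 v=6: → [16,20); WM=15
i=11 t=18 v=8: → [16,20); WM=16; [12,16) fires=13
i=12 t=20 v=8: → [20,24); WM=16
i=13 t=22 v=8: → [20,24); WM=20; [16,20) fires=19
i=14 t=23 v=4: → [20,24); WM=20
i=15 t=20 v=3: → [20,24); WM=21
i=16 t=23 v=8: → [20,24); WM=21

3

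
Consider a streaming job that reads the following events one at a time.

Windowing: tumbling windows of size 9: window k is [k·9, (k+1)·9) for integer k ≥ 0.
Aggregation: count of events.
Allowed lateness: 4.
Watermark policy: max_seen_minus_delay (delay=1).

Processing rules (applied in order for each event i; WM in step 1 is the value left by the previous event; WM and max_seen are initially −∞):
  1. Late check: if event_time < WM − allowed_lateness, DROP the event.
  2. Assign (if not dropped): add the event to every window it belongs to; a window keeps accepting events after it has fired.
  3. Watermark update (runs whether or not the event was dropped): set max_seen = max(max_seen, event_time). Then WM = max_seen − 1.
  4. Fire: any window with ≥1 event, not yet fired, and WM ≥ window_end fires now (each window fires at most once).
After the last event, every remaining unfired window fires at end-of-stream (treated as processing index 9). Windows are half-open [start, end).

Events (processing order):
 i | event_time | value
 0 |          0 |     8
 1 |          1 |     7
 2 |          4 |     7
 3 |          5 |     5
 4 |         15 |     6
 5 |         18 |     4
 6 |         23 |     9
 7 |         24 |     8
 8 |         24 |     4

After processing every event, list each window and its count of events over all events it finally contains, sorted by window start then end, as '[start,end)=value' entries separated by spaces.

i=0 t=0 v=8: → [0,9); WM=-1
i=1 t=1 v=7: → [0,9); WM=0
i=2 t=4 v=7: → [0,9); WM=3
i=3 t=5 v=5: → [0,9); WM=4
i=4 t=15 v=6: → [9,18); WM=14; [0,9) fires=4
i=5 t=18 v=4: → [18,27); WM=17
i=6 t=23 v=9: → [18,27); WM=22; [9,18) fires=1
i=7 t=24 v=8: → [18,27); WM=23
i=8 t=24 v=4: → [18,27); WM=23

[0,9)=4 [9,18)=1 [18,27)=4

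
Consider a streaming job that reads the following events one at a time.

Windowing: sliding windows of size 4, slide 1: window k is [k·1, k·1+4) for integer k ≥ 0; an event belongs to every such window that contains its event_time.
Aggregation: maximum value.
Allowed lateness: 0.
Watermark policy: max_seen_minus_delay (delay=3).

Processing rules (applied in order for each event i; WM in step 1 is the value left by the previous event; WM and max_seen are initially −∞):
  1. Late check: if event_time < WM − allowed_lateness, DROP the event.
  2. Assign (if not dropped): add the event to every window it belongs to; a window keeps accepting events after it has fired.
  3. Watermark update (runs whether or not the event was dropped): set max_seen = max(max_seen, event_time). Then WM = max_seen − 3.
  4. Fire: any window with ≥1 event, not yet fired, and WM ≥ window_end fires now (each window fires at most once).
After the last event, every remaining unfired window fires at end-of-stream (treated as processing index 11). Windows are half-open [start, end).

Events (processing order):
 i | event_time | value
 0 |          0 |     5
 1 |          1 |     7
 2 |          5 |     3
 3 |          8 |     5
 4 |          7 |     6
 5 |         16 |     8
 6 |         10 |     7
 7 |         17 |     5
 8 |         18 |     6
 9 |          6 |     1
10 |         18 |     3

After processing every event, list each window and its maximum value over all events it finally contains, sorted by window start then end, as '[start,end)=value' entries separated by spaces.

i=0 t=0 v=5: → [0,4); WM=-3
i=1 t=1 v=7: → [1,5),[0,4); WM=-2
i=2 t=5 v=3: → [5,9),[4,8),[3,7),[2,6); WM=2
i=3 t=8 v=5: → [8,12),[7,11),[6,10),[5,9); WM=5; [0,4) fires=7 [1,5) fires=7
i=4 t=7 v=6: → [7,11),[6,10),[5,9),[4,8); WM=5
i=5 t=16 v=8: → [16,20),[15,19),[14,18),[13,17); WM=13; [2,6) fires=3 [3,7) fires=3 [4,8) fires=6 [5,9) fires=6 [6,10) fires=6 [7,11) fires=6 [8,12) fires=5
i=6 t=10 v=7: DROP (t<13-0); WM=13
i=7 t=17 v=5: → [17,21),[16,20),[15,19),[14,18); WM=14
i=8 t=18 v=6: → [18,22),[17,21),[16,20),[15,19); WM=15
i=9 t=6 v=1: DROP (t<15-0); WM=15
i=10 t=18 v=3: → [18,22),[17,21),[16,20),[15,19); WM=15

[0,4)=7 [1,5)=7 [2,6)=3 [3,7)=3 [4,8)=6 [5,9)=6 [6,10)=6 [7,11)=6 [8,12)=5 [13,17)=8 [14,18)=8 [15,19)=8 [16,20)=8 [17,21)=6 [18,22)=6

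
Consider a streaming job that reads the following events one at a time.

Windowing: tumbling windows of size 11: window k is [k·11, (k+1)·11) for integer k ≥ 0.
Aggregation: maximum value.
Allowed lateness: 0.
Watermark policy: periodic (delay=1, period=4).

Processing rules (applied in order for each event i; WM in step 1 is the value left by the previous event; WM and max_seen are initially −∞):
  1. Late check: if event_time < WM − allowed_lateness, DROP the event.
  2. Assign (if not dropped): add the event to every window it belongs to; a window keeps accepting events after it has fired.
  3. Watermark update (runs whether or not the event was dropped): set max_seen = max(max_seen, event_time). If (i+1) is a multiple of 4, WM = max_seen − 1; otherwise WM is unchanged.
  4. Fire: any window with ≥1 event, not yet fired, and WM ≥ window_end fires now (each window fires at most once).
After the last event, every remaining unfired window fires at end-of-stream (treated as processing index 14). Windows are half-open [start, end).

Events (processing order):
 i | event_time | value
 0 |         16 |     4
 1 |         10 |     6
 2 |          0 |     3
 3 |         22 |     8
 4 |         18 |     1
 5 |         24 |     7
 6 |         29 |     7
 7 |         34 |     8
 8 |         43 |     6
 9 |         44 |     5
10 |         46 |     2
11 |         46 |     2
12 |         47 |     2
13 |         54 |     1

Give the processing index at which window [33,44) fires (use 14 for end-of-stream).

11

i=0 t=16 v=4: → [11,22); WM=−∞
i=1 t=10 v=6: → [0,11); WM=−∞
i=2 t=0 v=3: → [0,11); WM=−∞
i=3 t=22 v=8: → [22,33); WM=21; [0,11) fires=6
i=4 t=18 v=1: DROP (t<21-0); WM=21
i=5 t=24 v=7: → [22,33); WM=21
i=6 t=29 v=7: → [22,33); WM=21
i=7 t=34 v=8: → [33,44); WM=33; [11,22) fires=4 [22,33) fires=8
i=8 t=43 v=6: → [33,44); WM=33
i=9 t=44 v=5: → [44,55); WM=33
i=10 t=46 v=2: → [44,55); WM=33
i=11 t=46 v=2: → [44,55); WM=45; [33,44) fires=8
i=12 t=47 v=2: → [44,55); WM=45
i=13 t=54 v=1: → [44,55); WM=45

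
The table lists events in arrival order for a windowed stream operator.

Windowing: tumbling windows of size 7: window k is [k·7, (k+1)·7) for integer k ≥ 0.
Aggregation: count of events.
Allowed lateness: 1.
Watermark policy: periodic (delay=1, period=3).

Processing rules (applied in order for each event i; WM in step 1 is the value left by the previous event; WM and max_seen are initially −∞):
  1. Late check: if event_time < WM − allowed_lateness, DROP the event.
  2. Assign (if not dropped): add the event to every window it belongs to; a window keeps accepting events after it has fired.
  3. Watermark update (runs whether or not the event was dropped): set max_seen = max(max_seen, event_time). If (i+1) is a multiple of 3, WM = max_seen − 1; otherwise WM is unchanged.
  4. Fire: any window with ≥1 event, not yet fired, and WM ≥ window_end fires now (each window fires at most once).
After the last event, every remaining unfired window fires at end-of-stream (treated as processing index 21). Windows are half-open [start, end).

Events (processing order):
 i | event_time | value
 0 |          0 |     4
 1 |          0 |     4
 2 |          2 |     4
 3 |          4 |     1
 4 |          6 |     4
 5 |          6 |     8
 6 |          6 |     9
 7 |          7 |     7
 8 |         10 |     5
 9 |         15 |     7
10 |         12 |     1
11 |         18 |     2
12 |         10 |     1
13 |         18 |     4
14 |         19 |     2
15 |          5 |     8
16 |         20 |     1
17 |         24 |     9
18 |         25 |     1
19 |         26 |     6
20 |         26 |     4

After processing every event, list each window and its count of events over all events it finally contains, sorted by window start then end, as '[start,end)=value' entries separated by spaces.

[0,7)=7 [7,14)=3 [14,21)=5 [21,28)=4

i=0 t=0 v=4: → [0,7); WM=−∞
i=1 t=0 v=4: → [0,7); WM=−∞
i=2 t=2 v=4: → [0,7); WM=1
i=3 t=4 v=1: → [0,7); WM=1
i=4 t=6 v=4: → [0,7); WM=1
i=5 t=6 v=8: → [0,7); WM=5
i=6 t=6 v=9: → [0,7); WM=5
i=7 t=7 v=7: → [7,14); WM=5
i=8 t=10 v=5: → [7,14); WM=9; [0,7) fires=7
i=9 t=15 v=7: → [14,21); WM=9
i=10 t=12 v=1: → [7,14); WM=9
i=11 t=18 v=2: → [14,21); WM=17; [7,14) fires=3
i=12 t=10 v=1: DROP (t<17-1); WM=17
i=13 t=18 v=4: → [14,21); WM=17
i=14 t=19 v=2: → [14,21); WM=18
i=15 t=5 v=8: DROP (t<18-1); WM=18
i=16 t=20 v=1: → [14,21); WM=18
i=17 t=24 v=9: → [21,28); WM=23; [14,21) fires=5
i=18 t=25 v=1: → [21,28); WM=23
i=19 t=26 v=6: → [21,28); WM=23
i=20 t=26 v=4: → [21,28); WM=25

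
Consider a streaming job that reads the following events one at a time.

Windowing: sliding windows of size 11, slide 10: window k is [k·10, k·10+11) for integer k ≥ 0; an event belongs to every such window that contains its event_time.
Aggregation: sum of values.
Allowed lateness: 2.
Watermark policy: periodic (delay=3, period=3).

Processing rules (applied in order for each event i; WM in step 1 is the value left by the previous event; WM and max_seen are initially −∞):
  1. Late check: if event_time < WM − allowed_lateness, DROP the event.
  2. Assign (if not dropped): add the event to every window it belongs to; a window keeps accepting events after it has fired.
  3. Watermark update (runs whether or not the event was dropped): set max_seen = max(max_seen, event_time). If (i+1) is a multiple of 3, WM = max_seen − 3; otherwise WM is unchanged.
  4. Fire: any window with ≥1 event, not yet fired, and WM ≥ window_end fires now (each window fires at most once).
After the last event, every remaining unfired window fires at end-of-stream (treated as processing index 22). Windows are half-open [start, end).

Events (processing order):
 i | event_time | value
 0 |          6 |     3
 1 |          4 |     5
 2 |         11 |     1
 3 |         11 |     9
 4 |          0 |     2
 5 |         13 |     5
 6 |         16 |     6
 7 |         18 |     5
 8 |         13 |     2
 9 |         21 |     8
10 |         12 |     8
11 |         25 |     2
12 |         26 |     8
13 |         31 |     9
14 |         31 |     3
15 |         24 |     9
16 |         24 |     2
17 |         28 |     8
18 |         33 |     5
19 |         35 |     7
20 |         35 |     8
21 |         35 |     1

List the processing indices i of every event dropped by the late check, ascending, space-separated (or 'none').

4 10 15 16

i=0 t=6 v=3: → [0,11); WM=−∞
i=1 t=4 v=5: → [0,11); WM=−∞
i=2 t=11 v=1: → [10,21); WM=8
i=3 t=11 v=9: → [10,21); WM=8
i=4 t=0 v=2: DROP (t<8-2); WM=8
i=5 t=13 v=5: → [10,21); WM=10
i=6 t=16 v=6: → [10,21); WM=10
i=7 t=18 v=5: → [10,21); WM=10
i=8 t=13 v=2: → [10,21); WM=15; [0,11) fires=8
i=9 t=21 v=8: → [20,31); WM=15
i=10 t=12 v=8: DROP (t<15-2); WM=15
i=11 t=25 v=2: → [20,31); WM=22; [10,21) fires=28
i=12 t=26 v=8: → [20,31); WM=22
i=13 t=31 v=9: → [30,41); WM=22
i=14 t=31 v=3: → [30,41); WM=28
i=15 t=24 v=9: DROP (t<28-2); WM=28
i=16 t=24 v=2: DROP (t<28-2); WM=28
i=17 t=28 v=8: → [20,31); WM=28
i=18 t=33 v=5: → [30,41); WM=28
i=19 t=35 v=7: → [30,41); WM=28
i=20 t=35 v=8: → [30,41); WM=32; [20,31) fires=26
i=21 t=35 v=1: → [30,41); WM=32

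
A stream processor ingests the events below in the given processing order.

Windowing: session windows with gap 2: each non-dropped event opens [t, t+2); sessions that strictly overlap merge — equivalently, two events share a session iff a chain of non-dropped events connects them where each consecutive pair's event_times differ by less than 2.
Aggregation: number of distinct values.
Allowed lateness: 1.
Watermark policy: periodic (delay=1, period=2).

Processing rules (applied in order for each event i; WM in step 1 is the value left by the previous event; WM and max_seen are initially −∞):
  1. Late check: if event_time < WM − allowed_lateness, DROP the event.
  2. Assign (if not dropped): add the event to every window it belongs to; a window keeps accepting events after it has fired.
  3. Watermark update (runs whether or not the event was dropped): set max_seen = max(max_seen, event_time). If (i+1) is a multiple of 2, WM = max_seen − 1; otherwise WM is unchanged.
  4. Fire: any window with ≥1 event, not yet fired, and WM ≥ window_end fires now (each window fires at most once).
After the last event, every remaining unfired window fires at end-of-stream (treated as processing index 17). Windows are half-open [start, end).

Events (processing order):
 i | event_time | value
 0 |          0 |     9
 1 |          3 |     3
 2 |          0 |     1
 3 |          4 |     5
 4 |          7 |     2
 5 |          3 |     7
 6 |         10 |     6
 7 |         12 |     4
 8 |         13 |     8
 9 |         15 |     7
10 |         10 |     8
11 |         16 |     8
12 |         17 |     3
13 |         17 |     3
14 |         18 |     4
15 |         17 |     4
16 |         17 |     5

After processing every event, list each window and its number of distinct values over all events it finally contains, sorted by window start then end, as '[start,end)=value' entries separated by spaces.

[0,2)=1 [3,6)=3 [7,9)=1 [10,12)=1 [12,15)=2 [15,20)=5

i=0 t=0 v=9: → [0,2); WM=−∞
i=1 t=3 v=3: → [3,5); WM=2
i=2 t=0 v=1: DROP (t<2-1); WM=2
i=3 t=4 v=5: → [3,6); WM=3
i=4 t=7 v=2: → [7,9); WM=3
i=5 t=3 v=7: → [3,6); WM=6
i=6 t=10 v=6: → [10,12); WM=6
i=7 t=12 v=4: → [12,14); WM=11
i=8 t=13 v=8: → [12,15); WM=11
i=9 t=15 v=7: → [15,17); WM=14
i=10 t=10 v=8: DROP (t<14-1); WM=14
i=11 t=16 v=8: → [15,18); WM=15
i=12 t=17 v=3: → [15,19); WM=15
i=13 t=17 v=3: → [15,19); WM=16
i=14 t=18 v=4: → [15,20); WM=16
i=15 t=17 v=4: → [15,20); WM=17
i=16 t=17 v=5: → [15,20); WM=17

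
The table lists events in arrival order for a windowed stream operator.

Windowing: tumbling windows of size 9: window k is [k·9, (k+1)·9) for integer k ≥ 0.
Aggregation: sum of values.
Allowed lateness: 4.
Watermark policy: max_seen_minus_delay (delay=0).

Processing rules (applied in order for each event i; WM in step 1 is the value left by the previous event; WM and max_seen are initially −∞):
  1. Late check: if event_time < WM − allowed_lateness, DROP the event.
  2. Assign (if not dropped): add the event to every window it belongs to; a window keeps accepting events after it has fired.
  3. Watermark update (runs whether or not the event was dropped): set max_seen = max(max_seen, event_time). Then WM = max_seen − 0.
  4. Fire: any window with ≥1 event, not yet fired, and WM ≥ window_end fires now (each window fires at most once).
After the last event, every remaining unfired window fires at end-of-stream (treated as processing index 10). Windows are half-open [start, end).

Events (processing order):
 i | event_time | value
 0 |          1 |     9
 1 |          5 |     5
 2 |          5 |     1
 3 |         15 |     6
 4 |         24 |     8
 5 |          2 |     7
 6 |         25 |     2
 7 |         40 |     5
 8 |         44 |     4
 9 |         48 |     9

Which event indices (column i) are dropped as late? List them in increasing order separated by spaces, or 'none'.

5

i=0 t=1 v=9: → [0,9); WM=1
i=1 t=5 v=5: → [0,9); WM=5
i=2 t=5 v=1: → [0,9); WM=5
i=3 t=15 v=6: → [9,18); WM=15; [0,9) fires=15
i=4 t=24 v=8: → [18,27); WM=24; [9,18) fires=6
i=5 t=2 v=7: DROP (t<24-4); WM=24
i=6 t=25 v=2: → [18,27); WM=25
i=7 t=40 v=5: → [36,45); WM=40; [18,27) fires=10
i=8 t=44 v=4: → [36,45); WM=44
i=9 t=48 v=9: → [45,54); WM=48; [36,45) fires=9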